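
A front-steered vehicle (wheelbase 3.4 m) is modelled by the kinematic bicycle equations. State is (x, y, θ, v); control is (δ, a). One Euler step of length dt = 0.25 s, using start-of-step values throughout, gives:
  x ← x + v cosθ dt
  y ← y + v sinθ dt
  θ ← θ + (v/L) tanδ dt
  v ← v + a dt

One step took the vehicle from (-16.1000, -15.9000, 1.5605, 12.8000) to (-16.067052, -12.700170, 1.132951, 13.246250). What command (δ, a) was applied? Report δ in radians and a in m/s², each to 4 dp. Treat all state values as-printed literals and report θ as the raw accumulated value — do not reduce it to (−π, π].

δ = -0.4264, a = 1.7850

a = (v'−v)/dt = (0.446250)/0.25 = 1.7850
Δθ = θ'−θ = -0.427549;  (v·dt/L) = 12.8000·0.25/3.4 = 0.941176
tan δ = Δθ·L/(v·dt) = -0.454271  →  δ = -0.4264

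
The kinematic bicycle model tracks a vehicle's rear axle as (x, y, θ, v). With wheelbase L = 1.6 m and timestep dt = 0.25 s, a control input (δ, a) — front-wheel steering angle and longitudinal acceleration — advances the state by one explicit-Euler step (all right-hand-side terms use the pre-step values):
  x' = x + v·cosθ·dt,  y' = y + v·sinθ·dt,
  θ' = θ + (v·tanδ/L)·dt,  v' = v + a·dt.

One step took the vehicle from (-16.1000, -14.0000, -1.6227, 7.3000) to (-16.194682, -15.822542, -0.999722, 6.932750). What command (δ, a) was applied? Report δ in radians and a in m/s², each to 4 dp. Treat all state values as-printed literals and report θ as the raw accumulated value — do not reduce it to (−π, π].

δ = 0.4999, a = -1.4690

a = (v'−v)/dt = (-0.367250)/0.25 = -1.4690
Δθ = θ'−θ = 0.622978;  (v·dt/L) = 7.3000·0.25/1.6 = 1.140625
tan δ = Δθ·L/(v·dt) = 0.546172  →  δ = 0.4999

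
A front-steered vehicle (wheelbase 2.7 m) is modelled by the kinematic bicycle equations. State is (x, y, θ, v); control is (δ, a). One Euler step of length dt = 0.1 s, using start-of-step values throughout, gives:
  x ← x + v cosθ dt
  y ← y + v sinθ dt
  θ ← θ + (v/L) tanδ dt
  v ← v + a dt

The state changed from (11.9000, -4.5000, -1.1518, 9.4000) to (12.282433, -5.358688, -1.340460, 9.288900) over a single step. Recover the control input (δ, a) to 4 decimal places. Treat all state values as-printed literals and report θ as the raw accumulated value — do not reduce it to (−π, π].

a = (v'−v)/dt = (-0.111100)/0.1 = -1.1110
Δθ = θ'−θ = -0.188660;  (v·dt/L) = 9.4000·0.1/2.7 = 0.348148
tan δ = Δθ·L/(v·dt) = -0.541896  →  δ = -0.4966

δ = -0.4966, a = -1.1110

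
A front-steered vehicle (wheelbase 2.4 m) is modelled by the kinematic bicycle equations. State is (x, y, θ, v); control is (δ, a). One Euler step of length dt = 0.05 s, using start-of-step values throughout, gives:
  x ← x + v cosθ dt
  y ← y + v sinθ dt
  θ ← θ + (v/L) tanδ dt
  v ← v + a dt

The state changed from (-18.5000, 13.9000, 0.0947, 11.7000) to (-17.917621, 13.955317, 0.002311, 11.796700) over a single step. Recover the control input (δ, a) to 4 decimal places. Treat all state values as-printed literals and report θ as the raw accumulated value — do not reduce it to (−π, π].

δ = -0.3623, a = 1.9340

a = (v'−v)/dt = (0.096700)/0.05 = 1.9340
Δθ = θ'−θ = -0.092389;  (v·dt/L) = 11.7000·0.05/2.4 = 0.243750
tan δ = Δθ·L/(v·dt) = -0.379032  →  δ = -0.3623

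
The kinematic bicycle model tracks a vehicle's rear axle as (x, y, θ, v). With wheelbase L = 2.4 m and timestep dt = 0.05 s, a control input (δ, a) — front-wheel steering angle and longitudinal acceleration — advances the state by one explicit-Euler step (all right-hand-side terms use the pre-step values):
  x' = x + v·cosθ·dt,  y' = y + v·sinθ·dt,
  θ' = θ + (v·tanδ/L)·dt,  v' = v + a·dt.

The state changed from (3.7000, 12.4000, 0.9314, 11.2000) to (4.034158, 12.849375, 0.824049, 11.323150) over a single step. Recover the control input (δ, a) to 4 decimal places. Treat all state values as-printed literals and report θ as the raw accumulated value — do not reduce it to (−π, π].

δ = -0.4312, a = 2.4630

a = (v'−v)/dt = (0.123150)/0.05 = 2.4630
Δθ = θ'−θ = -0.107351;  (v·dt/L) = 11.2000·0.05/2.4 = 0.233333
tan δ = Δθ·L/(v·dt) = -0.460076  →  δ = -0.4312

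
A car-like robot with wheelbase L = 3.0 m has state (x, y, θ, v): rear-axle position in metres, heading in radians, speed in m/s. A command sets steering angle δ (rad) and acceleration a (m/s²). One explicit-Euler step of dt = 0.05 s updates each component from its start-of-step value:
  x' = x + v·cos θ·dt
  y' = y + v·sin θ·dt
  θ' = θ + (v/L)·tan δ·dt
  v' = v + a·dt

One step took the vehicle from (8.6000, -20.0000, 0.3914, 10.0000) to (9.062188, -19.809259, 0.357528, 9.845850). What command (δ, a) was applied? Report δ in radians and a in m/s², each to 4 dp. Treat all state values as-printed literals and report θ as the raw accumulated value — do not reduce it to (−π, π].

a = (v'−v)/dt = (-0.154150)/0.05 = -3.0830
Δθ = θ'−θ = -0.033872;  (v·dt/L) = 10.0000·0.05/3.0 = 0.166667
tan δ = Δθ·L/(v·dt) = -0.203232  →  δ = -0.2005

δ = -0.2005, a = -3.0830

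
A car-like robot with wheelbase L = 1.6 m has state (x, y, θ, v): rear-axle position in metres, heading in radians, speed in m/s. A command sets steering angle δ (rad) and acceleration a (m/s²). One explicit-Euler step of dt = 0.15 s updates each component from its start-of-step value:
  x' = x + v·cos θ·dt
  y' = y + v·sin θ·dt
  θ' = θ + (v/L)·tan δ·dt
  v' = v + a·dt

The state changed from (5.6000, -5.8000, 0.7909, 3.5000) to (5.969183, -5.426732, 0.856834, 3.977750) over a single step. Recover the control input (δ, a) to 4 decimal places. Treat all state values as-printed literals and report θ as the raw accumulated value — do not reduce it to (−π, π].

a = (v'−v)/dt = (0.477750)/0.15 = 3.1850
Δθ = θ'−θ = 0.065934;  (v·dt/L) = 3.5000·0.15/1.6 = 0.328125
tan δ = Δθ·L/(v·dt) = 0.200942  →  δ = 0.1983

δ = 0.1983, a = 3.1850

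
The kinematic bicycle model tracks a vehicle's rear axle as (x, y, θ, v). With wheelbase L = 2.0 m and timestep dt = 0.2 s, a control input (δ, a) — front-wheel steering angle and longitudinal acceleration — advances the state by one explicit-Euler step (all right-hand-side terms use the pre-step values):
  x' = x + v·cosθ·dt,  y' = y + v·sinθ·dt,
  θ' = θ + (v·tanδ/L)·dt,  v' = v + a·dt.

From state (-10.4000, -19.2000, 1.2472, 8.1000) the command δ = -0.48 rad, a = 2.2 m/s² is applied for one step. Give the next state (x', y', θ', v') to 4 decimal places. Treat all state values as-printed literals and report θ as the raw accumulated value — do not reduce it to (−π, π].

x' = -10.4000 + 8.1000·cos(1.2472)·0.2 = -9.8849
y' = -19.2000 + 8.1000·sin(1.2472)·0.2 = -17.6641
θ' = 1.2472 + (8.1000/2.0)·tan(-0.48)·0.2 = 0.8255
v' = 8.1000 + 2.2000·0.2 = 8.5400

(-9.8849, -17.6641, 0.8255, 8.5400)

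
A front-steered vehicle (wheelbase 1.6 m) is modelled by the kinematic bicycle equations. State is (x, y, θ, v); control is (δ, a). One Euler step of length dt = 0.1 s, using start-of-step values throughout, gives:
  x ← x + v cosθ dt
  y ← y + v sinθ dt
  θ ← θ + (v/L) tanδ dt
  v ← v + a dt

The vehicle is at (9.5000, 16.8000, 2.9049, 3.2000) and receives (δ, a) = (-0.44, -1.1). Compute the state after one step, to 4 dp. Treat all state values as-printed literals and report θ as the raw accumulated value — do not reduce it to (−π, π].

x' = 9.5000 + 3.2000·cos(2.9049)·0.1 = 9.1889
y' = 16.8000 + 3.2000·sin(2.9049)·0.1 = 16.8750
θ' = 2.9049 + (3.2000/1.6)·tan(-0.44)·0.1 = 2.8107
v' = 3.2000 − 1.1000·0.1 = 3.0900

(9.1889, 16.8750, 2.8107, 3.0900)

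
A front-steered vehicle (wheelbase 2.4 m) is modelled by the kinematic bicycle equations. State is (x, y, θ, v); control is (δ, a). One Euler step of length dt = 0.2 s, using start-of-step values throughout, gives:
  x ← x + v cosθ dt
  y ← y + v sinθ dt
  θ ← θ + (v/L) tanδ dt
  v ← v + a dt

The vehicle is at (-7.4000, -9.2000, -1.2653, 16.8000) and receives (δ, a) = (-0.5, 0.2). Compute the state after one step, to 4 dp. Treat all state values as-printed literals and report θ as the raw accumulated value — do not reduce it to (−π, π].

x' = -7.4000 + 16.8000·cos(-1.2653)·0.2 = -6.3894
y' = -9.2000 + 16.8000·sin(-1.2653)·0.2 = -12.4044
θ' = -1.2653 + (16.8000/2.4)·tan(-0.5)·0.2 = -2.0301
v' = 16.8000 + 0.2000·0.2 = 16.8400

(-6.3894, -12.4044, -2.0301, 16.8400)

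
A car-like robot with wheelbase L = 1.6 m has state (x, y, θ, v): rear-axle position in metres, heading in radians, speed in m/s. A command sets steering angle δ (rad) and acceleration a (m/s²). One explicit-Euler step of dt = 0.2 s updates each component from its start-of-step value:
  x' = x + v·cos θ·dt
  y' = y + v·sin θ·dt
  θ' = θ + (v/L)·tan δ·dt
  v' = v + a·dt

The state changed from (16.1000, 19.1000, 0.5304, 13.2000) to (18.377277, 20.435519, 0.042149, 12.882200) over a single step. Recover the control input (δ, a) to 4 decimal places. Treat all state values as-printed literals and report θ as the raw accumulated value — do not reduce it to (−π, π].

a = (v'−v)/dt = (-0.317800)/0.2 = -1.5890
Δθ = θ'−θ = -0.488251;  (v·dt/L) = 13.2000·0.2/1.6 = 1.650000
tan δ = Δθ·L/(v·dt) = -0.295910  →  δ = -0.2877

δ = -0.2877, a = -1.5890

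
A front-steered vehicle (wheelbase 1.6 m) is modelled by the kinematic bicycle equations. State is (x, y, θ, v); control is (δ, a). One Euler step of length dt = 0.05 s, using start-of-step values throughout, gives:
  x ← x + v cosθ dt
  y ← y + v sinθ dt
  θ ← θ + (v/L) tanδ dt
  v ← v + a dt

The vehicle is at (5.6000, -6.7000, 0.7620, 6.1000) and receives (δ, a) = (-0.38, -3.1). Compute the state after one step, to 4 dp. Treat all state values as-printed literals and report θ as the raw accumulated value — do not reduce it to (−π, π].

x' = 5.6000 + 6.1000·cos(0.7620)·0.05 = 5.8207
y' = -6.7000 + 6.1000·sin(0.7620)·0.05 = -6.4894
θ' = 0.7620 + (6.1000/1.6)·tan(-0.38)·0.05 = 0.6859
v' = 6.1000 − 3.1000·0.05 = 5.9450

(5.8207, -6.4894, 0.6859, 5.9450)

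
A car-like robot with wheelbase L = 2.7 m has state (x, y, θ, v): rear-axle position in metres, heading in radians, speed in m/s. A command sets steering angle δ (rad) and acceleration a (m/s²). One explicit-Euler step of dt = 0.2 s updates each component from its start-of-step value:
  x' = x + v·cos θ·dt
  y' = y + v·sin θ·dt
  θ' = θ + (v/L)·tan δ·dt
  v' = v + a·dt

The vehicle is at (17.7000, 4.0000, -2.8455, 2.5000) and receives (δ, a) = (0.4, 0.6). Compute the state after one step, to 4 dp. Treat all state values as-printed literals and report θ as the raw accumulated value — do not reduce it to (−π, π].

x' = 17.7000 + 2.5000·cos(-2.8455)·0.2 = 17.2218
y' = 4.0000 + 2.5000·sin(-2.8455)·0.2 = 3.8541
θ' = -2.8455 + (2.5000/2.7)·tan(0.4)·0.2 = -2.7672
v' = 2.5000 + 0.6000·0.2 = 2.6200

(17.2218, 3.8541, -2.7672, 2.6200)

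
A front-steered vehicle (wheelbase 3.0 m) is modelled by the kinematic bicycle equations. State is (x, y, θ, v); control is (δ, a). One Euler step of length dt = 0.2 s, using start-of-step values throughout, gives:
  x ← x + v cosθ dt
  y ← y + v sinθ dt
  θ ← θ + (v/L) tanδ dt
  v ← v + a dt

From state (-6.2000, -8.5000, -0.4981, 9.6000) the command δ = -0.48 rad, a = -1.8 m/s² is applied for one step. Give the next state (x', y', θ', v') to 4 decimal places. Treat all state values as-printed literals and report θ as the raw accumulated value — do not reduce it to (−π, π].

x' = -6.2000 + 9.6000·cos(-0.4981)·0.2 = -4.5133
y' = -8.5000 + 9.6000·sin(-0.4981)·0.2 = -9.4173
θ' = -0.4981 + (9.6000/3.0)·tan(-0.48)·0.2 = -0.8313
v' = 9.6000 − 1.8000·0.2 = 9.2400

(-4.5133, -9.4173, -0.8313, 9.2400)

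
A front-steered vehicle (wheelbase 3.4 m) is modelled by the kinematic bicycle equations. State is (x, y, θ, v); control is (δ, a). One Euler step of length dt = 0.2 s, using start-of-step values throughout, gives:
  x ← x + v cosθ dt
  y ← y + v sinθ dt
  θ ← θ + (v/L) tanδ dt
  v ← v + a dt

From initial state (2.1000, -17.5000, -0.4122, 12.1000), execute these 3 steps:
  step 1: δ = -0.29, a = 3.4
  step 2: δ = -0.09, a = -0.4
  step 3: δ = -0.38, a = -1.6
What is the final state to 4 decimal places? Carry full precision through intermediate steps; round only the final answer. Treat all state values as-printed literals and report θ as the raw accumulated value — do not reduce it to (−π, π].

after step 1 (δ=-0.29, a=3.4): (4.317305, -18.469515, -0.624600, 12.780000)
after step 2 (δ=-0.09, a=-0.4): (6.390725, -19.964194, -0.692442, 12.700000)
after step 3 (δ=-0.38, a=-1.6): (8.345736, -21.585777, -0.990827, 12.380000)

(8.3457, -21.5858, -0.9908, 12.3800)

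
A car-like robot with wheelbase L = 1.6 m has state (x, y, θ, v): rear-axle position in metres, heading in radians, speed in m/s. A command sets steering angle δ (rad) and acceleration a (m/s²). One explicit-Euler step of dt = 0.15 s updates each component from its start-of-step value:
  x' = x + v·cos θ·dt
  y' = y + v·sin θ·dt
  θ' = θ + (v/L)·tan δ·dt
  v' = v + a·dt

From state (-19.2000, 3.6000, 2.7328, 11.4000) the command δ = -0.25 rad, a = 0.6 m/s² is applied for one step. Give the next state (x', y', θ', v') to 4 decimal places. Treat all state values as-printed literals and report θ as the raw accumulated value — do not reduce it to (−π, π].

(-20.7691, 4.2797, 2.4599, 11.4900)

x' = -19.2000 + 11.4000·cos(2.7328)·0.15 = -20.7691
y' = 3.6000 + 11.4000·sin(2.7328)·0.15 = 4.2797
θ' = 2.7328 + (11.4000/1.6)·tan(-0.25)·0.15 = 2.4599
v' = 11.4000 + 0.6000·0.15 = 11.4900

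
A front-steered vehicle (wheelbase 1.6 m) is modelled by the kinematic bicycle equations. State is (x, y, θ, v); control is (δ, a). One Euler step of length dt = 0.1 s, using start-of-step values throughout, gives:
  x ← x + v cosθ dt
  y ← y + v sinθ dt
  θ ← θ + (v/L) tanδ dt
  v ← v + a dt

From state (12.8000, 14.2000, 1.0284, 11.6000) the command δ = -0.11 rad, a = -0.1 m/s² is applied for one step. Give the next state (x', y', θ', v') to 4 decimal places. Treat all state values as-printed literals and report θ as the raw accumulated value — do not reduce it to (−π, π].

(13.3988, 15.1935, 0.9483, 11.5900)

x' = 12.8000 + 11.6000·cos(1.0284)·0.1 = 13.3988
y' = 14.2000 + 11.6000·sin(1.0284)·0.1 = 15.1935
θ' = 1.0284 + (11.6000/1.6)·tan(-0.11)·0.1 = 0.9483
v' = 11.6000 − 0.1000·0.1 = 11.5900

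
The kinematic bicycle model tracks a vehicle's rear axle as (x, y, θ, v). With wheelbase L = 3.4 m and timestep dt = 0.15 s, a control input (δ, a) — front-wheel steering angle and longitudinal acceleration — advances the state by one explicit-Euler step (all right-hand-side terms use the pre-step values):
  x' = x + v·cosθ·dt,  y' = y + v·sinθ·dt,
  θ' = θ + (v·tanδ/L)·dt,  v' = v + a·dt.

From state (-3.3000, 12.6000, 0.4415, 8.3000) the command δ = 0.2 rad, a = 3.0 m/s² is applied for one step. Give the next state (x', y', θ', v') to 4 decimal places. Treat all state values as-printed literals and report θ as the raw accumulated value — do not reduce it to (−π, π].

(-2.1744, 13.1320, 0.5157, 8.7500)

x' = -3.3000 + 8.3000·cos(0.4415)·0.15 = -2.1744
y' = 12.6000 + 8.3000·sin(0.4415)·0.15 = 13.1320
θ' = 0.4415 + (8.3000/3.4)·tan(0.2)·0.15 = 0.5157
v' = 8.3000 + 3.0000·0.15 = 8.7500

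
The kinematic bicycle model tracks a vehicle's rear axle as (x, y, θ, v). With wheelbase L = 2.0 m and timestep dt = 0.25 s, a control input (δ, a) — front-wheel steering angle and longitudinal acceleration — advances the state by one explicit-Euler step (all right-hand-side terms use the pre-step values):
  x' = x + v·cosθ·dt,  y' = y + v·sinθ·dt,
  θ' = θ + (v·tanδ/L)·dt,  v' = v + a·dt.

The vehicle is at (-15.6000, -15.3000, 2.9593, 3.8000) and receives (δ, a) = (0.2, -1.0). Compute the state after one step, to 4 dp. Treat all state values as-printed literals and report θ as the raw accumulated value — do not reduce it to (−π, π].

(-16.5343, -15.1278, 3.0556, 3.5500)

x' = -15.6000 + 3.8000·cos(2.9593)·0.25 = -16.5343
y' = -15.3000 + 3.8000·sin(2.9593)·0.25 = -15.1278
θ' = 2.9593 + (3.8000/2.0)·tan(0.2)·0.25 = 3.0556
v' = 3.8000 − 1.0000·0.25 = 3.5500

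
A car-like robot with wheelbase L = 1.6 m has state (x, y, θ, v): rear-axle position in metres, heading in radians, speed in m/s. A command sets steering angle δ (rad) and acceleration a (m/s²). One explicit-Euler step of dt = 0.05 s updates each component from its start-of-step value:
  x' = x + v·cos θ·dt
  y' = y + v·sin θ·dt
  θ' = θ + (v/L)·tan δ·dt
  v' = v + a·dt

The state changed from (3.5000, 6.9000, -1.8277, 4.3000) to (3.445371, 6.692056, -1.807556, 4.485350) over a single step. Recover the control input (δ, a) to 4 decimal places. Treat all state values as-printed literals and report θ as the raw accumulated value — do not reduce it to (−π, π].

δ = 0.1488, a = 3.7070

a = (v'−v)/dt = (0.185350)/0.05 = 3.7070
Δθ = θ'−θ = 0.020144;  (v·dt/L) = 4.3000·0.05/1.6 = 0.134375
tan δ = Δθ·L/(v·dt) = 0.149909  →  δ = 0.1488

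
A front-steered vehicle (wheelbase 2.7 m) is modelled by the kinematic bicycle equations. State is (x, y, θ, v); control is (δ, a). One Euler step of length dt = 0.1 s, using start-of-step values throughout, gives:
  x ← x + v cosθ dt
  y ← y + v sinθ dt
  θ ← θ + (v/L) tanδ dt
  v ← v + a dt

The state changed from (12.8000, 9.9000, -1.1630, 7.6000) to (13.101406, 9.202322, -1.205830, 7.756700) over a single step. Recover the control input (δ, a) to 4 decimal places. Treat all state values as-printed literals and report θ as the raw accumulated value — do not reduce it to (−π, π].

a = (v'−v)/dt = (0.156700)/0.1 = 1.5670
Δθ = θ'−θ = -0.042830;  (v·dt/L) = 7.6000·0.1/2.7 = 0.281481
tan δ = Δθ·L/(v·dt) = -0.152159  →  δ = -0.1510

δ = -0.1510, a = 1.5670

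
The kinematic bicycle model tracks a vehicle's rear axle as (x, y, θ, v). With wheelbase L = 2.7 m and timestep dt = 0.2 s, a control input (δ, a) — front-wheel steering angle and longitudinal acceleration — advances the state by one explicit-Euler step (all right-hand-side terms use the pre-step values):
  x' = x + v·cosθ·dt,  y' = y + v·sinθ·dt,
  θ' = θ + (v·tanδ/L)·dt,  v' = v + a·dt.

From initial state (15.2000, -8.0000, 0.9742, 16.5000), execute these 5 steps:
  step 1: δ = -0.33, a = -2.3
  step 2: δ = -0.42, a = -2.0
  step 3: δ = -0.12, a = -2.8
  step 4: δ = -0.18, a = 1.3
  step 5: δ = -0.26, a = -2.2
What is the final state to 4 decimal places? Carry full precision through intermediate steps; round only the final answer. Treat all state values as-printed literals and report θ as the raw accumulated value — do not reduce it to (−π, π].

(28.8170, -4.8045, -0.6203, 14.9000)

after step 1 (δ=-0.33, a=-2.3): (17.054039, -5.270066, 0.555558, 16.040000)
after step 2 (δ=-0.42, a=-2.0): (19.779575, -3.578110, 0.024964, 15.640000)
after step 3 (δ=-0.12, a=-2.8): (22.906601, -3.500030, -0.114729, 15.080000)
after step 4 (δ=-0.18, a=1.3): (25.902773, -3.845295, -0.317996, 15.340000)
after step 5 (δ=-0.26, a=-2.2): (28.816955, -4.804547, -0.620275, 14.900000)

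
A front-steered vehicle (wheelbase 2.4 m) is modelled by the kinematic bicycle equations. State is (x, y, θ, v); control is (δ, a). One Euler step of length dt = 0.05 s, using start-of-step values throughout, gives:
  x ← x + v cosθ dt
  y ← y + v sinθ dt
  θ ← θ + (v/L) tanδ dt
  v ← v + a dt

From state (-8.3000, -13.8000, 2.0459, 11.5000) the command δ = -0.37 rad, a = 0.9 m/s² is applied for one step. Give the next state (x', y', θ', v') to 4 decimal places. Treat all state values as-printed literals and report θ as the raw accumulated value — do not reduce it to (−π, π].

(-8.5630, -13.2887, 1.9530, 11.5450)

x' = -8.3000 + 11.5000·cos(2.0459)·0.05 = -8.5630
y' = -13.8000 + 11.5000·sin(2.0459)·0.05 = -13.2887
θ' = 2.0459 + (11.5000/2.4)·tan(-0.37)·0.05 = 1.9530
v' = 11.5000 + 0.9000·0.05 = 11.5450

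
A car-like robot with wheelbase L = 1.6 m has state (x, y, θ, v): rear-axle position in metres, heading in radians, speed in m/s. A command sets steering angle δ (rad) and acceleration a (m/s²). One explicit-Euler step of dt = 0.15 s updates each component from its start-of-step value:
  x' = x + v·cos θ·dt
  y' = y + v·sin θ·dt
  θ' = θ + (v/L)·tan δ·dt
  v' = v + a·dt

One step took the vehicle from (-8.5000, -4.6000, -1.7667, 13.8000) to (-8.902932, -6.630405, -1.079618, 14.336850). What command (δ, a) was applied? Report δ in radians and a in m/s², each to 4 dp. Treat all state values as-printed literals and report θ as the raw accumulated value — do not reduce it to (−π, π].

δ = 0.4882, a = 3.5790

a = (v'−v)/dt = (0.536850)/0.15 = 3.5790
Δθ = θ'−θ = 0.687082;  (v·dt/L) = 13.8000·0.15/1.6 = 1.293750
tan δ = Δθ·L/(v·dt) = 0.531078  →  δ = 0.4882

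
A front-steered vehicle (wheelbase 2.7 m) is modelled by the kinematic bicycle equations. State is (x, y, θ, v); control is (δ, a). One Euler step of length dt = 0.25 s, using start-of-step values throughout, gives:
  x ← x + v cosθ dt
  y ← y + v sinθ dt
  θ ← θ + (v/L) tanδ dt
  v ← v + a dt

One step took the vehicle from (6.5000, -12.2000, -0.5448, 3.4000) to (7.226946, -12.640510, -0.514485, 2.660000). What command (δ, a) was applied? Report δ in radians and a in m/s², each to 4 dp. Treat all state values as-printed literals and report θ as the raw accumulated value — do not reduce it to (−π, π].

δ = 0.0960, a = -2.9600

a = (v'−v)/dt = (-0.740000)/0.25 = -2.9600
Δθ = θ'−θ = 0.030315;  (v·dt/L) = 3.4000·0.25/2.7 = 0.314815
tan δ = Δθ·L/(v·dt) = 0.096295  →  δ = 0.0960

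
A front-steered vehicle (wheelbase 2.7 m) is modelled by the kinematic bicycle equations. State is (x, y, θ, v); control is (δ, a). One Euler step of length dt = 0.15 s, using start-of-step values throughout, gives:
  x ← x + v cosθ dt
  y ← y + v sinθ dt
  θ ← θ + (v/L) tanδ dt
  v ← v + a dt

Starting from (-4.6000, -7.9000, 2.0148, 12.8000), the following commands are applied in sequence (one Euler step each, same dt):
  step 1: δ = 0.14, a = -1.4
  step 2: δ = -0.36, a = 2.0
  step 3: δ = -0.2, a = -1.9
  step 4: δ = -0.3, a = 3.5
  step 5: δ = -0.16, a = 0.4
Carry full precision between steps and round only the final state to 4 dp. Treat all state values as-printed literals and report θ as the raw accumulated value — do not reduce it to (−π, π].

after step 1 (δ=0.14, a=-1.4): (-5.424752, -6.166165, 2.115011, 12.590000)
after step 2 (δ=-0.36, a=2.0): (-6.402516, -4.550489, 1.851738, 12.890000)
after step 3 (δ=-0.2, a=-1.9): (-6.938600, -2.692792, 1.706575, 12.605000)
after step 4 (δ=-0.3, a=3.5): (-7.194536, -0.819444, 1.489954, 13.130000)
after step 5 (δ=-0.16, a=0.4): (-7.035491, 1.143623, 1.372237, 13.190000)

(-7.0355, 1.1436, 1.3722, 13.1900)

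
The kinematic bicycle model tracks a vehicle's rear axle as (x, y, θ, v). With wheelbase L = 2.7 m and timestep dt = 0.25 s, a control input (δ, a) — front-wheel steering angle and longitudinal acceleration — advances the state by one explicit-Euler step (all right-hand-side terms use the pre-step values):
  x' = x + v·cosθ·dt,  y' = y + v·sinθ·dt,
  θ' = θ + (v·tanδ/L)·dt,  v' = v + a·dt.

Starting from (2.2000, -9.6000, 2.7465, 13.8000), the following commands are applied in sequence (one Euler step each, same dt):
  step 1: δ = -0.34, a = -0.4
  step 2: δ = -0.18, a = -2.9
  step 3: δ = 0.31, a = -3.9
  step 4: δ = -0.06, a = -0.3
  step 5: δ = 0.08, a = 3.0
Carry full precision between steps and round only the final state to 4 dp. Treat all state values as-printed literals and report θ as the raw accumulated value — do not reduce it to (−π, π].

after step 1 (δ=-0.34, a=-0.4): (-0.984215, -8.272117, 2.294503, 13.700000)
after step 2 (δ=-0.18, a=-2.9): (-3.252136, -5.705571, 2.063671, 12.975000)
after step 3 (δ=0.31, a=-3.9): (-4.786951, -2.847904, 2.448509, 12.000000)
after step 4 (δ=-0.06, a=-0.3): (-7.094789, -0.931167, 2.381762, 11.925000)
after step 5 (δ=0.08, a=3.0): (-9.256055, 1.122314, 2.470285, 12.675000)

(-9.2561, 1.1223, 2.4703, 12.6750)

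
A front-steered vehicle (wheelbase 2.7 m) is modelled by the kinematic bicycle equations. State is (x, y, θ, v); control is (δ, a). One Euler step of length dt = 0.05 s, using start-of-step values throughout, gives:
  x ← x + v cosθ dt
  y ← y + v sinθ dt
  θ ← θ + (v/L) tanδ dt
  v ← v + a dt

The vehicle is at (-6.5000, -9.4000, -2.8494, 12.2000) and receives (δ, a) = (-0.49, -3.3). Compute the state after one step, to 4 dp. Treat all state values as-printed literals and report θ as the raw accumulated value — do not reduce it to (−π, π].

(-7.0841, -9.5757, -2.9699, 12.0350)

x' = -6.5000 + 12.2000·cos(-2.8494)·0.05 = -7.0841
y' = -9.4000 + 12.2000·sin(-2.8494)·0.05 = -9.5757
θ' = -2.8494 + (12.2000/2.7)·tan(-0.49)·0.05 = -2.9699
v' = 12.2000 − 3.3000·0.05 = 12.0350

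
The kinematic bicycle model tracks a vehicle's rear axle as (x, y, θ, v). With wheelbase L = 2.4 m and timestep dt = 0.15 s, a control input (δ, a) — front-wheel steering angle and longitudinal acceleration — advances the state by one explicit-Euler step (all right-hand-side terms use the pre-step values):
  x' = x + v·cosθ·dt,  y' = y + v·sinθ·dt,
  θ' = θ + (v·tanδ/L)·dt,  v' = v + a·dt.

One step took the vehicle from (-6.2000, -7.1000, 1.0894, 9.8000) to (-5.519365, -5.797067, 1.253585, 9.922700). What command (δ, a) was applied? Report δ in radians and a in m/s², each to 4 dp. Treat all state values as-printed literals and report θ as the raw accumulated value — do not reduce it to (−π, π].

a = (v'−v)/dt = (0.122700)/0.15 = 0.8180
Δθ = θ'−θ = 0.164185;  (v·dt/L) = 9.8000·0.15/2.4 = 0.612500
tan δ = Δθ·L/(v·dt) = 0.268057  →  δ = 0.2619

δ = 0.2619, a = 0.8180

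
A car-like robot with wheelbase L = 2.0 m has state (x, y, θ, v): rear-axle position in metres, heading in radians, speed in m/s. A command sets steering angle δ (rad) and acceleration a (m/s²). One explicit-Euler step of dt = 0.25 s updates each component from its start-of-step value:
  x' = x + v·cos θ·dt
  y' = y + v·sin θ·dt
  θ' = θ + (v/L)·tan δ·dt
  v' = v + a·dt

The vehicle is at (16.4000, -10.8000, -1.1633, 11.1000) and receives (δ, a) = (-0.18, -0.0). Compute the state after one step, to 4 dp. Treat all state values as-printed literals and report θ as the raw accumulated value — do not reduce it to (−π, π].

x' = 16.4000 + 11.1000·cos(-1.1633)·0.25 = 17.4998
y' = -10.8000 + 11.1000·sin(-1.1633)·0.25 = -13.3478
θ' = -1.1633 + (11.1000/2.0)·tan(-0.18)·0.25 = -1.4158
v' = 11.1000 + 0.0000·0.25 = 11.1000

(17.4998, -13.3478, -1.4158, 11.1000)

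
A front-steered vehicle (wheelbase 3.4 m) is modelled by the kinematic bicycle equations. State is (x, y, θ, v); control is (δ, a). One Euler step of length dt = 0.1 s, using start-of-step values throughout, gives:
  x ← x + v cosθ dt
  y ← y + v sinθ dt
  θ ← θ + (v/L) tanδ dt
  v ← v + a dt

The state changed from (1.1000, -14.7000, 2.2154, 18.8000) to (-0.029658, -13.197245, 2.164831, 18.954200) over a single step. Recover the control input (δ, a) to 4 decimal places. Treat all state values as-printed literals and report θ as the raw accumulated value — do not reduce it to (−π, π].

a = (v'−v)/dt = (0.154200)/0.1 = 1.5420
Δθ = θ'−θ = -0.050569;  (v·dt/L) = 18.8000·0.1/3.4 = 0.552941
tan δ = Δθ·L/(v·dt) = -0.091455  →  δ = -0.0912

δ = -0.0912, a = 1.5420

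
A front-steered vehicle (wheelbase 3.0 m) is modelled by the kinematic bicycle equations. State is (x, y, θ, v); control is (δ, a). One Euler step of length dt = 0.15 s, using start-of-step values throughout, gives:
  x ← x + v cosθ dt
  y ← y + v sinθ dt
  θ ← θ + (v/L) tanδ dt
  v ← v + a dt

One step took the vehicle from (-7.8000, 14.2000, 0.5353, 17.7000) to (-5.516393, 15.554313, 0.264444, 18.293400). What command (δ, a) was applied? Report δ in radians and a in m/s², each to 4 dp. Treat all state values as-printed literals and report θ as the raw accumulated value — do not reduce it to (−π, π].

a = (v'−v)/dt = (0.593400)/0.15 = 3.9560
Δθ = θ'−θ = -0.270856;  (v·dt/L) = 17.7000·0.15/3.0 = 0.885000
tan δ = Δθ·L/(v·dt) = -0.306052  →  δ = -0.2970

δ = -0.2970, a = 3.9560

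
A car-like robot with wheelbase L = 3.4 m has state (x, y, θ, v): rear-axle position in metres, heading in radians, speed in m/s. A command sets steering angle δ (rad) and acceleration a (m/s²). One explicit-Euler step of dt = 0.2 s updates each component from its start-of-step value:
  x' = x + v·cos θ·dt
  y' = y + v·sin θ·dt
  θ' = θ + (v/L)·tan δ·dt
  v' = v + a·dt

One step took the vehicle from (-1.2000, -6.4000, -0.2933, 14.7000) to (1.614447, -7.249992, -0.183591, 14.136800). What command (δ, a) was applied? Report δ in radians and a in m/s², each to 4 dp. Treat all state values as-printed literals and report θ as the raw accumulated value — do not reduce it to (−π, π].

a = (v'−v)/dt = (-0.563200)/0.2 = -2.8160
Δθ = θ'−θ = 0.109709;  (v·dt/L) = 14.7000·0.2/3.4 = 0.864706
tan δ = Δθ·L/(v·dt) = 0.126874  →  δ = 0.1262

δ = 0.1262, a = -2.8160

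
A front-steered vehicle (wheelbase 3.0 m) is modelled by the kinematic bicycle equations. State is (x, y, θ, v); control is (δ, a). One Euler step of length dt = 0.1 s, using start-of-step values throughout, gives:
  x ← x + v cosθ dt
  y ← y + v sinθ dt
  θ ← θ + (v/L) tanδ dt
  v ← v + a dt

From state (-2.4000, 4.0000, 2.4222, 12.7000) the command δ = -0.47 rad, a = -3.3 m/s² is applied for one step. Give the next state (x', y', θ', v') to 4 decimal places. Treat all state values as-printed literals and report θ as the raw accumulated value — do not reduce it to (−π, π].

x' = -2.4000 + 12.7000·cos(2.4222)·0.1 = -3.3553
y' = 4.0000 + 12.7000·sin(2.4222)·0.1 = 4.8368
θ' = 2.4222 + (12.7000/3.0)·tan(-0.47)·0.1 = 2.2072
v' = 12.7000 − 3.3000·0.1 = 12.3700

(-3.3553, 4.8368, 2.2072, 12.3700)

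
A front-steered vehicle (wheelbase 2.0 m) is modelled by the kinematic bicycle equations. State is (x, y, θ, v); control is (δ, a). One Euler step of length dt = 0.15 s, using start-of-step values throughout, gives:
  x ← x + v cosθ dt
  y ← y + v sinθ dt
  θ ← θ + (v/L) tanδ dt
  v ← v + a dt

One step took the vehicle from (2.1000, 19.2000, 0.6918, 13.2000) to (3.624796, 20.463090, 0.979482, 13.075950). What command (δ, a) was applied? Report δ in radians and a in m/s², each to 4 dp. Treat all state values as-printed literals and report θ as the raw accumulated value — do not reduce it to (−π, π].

a = (v'−v)/dt = (-0.124050)/0.15 = -0.8270
Δθ = θ'−θ = 0.287682;  (v·dt/L) = 13.2000·0.15/2.0 = 0.990000
tan δ = Δθ·L/(v·dt) = 0.290588  →  δ = 0.2828

δ = 0.2828, a = -0.8270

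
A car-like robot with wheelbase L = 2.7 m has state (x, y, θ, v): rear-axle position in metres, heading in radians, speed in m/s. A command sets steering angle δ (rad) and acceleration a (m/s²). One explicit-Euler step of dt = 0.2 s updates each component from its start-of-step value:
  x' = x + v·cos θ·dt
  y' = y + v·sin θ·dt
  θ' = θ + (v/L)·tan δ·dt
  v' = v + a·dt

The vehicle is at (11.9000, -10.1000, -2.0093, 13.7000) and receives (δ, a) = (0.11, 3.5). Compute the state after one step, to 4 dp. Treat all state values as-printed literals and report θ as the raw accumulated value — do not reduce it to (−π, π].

(10.7366, -12.5808, -1.8972, 14.4000)

x' = 11.9000 + 13.7000·cos(-2.0093)·0.2 = 10.7366
y' = -10.1000 + 13.7000·sin(-2.0093)·0.2 = -12.5808
θ' = -2.0093 + (13.7000/2.7)·tan(0.11)·0.2 = -1.8972
v' = 13.7000 + 3.5000·0.2 = 14.4000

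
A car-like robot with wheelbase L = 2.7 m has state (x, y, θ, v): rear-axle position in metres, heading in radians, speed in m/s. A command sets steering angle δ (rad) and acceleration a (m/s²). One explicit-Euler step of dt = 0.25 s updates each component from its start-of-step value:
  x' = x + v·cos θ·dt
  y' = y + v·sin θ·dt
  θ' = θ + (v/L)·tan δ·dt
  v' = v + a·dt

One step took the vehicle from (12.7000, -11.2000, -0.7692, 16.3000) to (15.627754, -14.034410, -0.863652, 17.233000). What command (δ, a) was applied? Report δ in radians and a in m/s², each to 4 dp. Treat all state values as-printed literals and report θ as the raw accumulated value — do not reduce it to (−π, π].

δ = -0.0625, a = 3.7320

a = (v'−v)/dt = (0.933000)/0.25 = 3.7320
Δθ = θ'−θ = -0.094452;  (v·dt/L) = 16.3000·0.25/2.7 = 1.509259
tan δ = Δθ·L/(v·dt) = -0.062582  →  δ = -0.0625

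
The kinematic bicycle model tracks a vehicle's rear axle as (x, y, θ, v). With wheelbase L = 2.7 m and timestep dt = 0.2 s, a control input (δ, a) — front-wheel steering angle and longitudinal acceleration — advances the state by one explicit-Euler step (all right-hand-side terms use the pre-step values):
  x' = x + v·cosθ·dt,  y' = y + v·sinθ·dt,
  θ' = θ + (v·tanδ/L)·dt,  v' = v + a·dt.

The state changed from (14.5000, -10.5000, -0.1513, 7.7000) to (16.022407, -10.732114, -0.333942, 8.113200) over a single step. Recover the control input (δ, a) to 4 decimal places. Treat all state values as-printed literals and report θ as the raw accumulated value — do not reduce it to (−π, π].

δ = -0.3099, a = 2.0660

a = (v'−v)/dt = (0.413200)/0.2 = 2.0660
Δθ = θ'−θ = -0.182642;  (v·dt/L) = 7.7000·0.2/2.7 = 0.570370
tan δ = Δθ·L/(v·dt) = -0.320216  →  δ = -0.3099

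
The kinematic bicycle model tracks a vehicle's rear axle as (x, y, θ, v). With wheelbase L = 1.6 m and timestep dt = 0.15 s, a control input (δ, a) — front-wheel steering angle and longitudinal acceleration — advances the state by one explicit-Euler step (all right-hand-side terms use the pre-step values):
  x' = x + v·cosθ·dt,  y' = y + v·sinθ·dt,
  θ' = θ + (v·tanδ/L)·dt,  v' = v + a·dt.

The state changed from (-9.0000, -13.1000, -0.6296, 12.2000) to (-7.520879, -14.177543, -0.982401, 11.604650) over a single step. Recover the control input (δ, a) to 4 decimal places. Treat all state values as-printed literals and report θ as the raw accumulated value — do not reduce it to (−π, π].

a = (v'−v)/dt = (-0.595350)/0.15 = -3.9690
Δθ = θ'−θ = -0.352801;  (v·dt/L) = 12.2000·0.15/1.6 = 1.143750
tan δ = Δθ·L/(v·dt) = -0.308460  →  δ = -0.2992

δ = -0.2992, a = -3.9690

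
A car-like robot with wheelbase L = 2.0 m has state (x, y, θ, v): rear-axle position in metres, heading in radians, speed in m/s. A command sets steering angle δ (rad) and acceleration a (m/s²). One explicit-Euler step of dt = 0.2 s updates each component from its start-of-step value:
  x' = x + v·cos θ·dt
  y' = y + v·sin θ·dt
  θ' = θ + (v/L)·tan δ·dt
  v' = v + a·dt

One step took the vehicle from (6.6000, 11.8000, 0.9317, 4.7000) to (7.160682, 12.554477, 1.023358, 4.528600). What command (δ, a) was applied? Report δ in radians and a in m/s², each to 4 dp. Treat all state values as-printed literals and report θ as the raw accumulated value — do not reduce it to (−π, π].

a = (v'−v)/dt = (-0.171400)/0.2 = -0.8570
Δθ = θ'−θ = 0.091658;  (v·dt/L) = 4.7000·0.2/2.0 = 0.470000
tan δ = Δθ·L/(v·dt) = 0.195017  →  δ = 0.1926

δ = 0.1926, a = -0.8570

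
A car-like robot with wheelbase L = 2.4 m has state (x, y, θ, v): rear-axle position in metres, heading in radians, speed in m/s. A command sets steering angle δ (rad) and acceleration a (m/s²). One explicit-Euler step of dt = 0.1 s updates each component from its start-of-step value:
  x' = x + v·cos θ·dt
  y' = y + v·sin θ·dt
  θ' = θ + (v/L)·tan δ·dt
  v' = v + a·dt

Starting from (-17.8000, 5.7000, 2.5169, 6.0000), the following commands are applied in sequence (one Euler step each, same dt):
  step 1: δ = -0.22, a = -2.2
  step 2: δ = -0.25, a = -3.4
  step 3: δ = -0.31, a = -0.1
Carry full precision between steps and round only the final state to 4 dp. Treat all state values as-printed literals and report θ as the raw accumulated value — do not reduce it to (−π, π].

after step 1 (δ=-0.22, a=-2.2): (-18.286686, 6.050909, 2.460995, 5.780000)
after step 2 (δ=-0.25, a=-3.4): (-18.735906, 6.414620, 2.399500, 5.440000)
after step 3 (δ=-0.31, a=-0.1): (-19.136864, 6.782272, 2.326893, 5.430000)

(-19.1369, 6.7823, 2.3269, 5.4300)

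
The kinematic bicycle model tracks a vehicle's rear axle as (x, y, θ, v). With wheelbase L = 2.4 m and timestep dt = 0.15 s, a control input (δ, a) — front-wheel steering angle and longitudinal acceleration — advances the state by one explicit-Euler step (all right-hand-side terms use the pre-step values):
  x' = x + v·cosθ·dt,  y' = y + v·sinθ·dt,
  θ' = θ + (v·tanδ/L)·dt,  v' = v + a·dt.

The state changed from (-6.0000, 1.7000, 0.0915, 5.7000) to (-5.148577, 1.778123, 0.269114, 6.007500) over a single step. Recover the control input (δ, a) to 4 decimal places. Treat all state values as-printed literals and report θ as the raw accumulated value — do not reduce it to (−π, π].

δ = 0.4625, a = 2.0500

a = (v'−v)/dt = (0.307500)/0.15 = 2.0500
Δθ = θ'−θ = 0.177614;  (v·dt/L) = 5.7000·0.15/2.4 = 0.356250
tan δ = Δθ·L/(v·dt) = 0.498566  →  δ = 0.4625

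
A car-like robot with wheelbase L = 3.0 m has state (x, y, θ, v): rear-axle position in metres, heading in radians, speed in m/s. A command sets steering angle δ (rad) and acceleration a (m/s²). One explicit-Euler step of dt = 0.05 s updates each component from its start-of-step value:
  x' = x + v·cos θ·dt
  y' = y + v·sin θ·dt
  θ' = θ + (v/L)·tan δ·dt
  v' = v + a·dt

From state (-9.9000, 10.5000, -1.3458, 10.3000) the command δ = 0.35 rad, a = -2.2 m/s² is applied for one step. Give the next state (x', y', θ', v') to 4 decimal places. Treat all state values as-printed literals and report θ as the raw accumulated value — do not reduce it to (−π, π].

x' = -9.9000 + 10.3000·cos(-1.3458)·0.05 = -9.7851
y' = 10.5000 + 10.3000·sin(-1.3458)·0.05 = 9.9980
θ' = -1.3458 + (10.3000/3.0)·tan(0.35)·0.05 = -1.2831
v' = 10.3000 − 2.2000·0.05 = 10.1900

(-9.7851, 9.9980, -1.2831, 10.1900)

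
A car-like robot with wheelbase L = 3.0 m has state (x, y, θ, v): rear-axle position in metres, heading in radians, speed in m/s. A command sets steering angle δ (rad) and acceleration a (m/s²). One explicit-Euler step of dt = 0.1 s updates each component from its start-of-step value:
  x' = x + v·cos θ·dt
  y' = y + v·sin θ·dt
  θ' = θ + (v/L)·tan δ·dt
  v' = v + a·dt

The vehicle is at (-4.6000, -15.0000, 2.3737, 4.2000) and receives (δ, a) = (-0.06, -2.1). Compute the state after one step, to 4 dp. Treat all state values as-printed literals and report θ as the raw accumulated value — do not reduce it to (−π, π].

x' = -4.6000 + 4.2000·cos(2.3737)·0.1 = -4.9021
y' = -15.0000 + 4.2000·sin(2.3737)·0.1 = -14.7083
θ' = 2.3737 + (4.2000/3.0)·tan(-0.06)·0.1 = 2.3653
v' = 4.2000 − 2.1000·0.1 = 3.9900

(-4.9021, -14.7083, 2.3653, 3.9900)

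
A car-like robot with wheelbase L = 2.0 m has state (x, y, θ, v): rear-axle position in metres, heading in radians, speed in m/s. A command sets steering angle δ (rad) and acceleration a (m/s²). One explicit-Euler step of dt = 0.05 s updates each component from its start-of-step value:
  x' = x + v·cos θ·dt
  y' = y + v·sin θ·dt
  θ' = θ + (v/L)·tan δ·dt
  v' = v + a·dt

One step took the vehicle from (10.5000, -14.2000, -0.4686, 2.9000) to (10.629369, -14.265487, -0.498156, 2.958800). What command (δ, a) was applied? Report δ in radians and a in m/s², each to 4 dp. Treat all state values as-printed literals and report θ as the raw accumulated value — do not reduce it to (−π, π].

δ = -0.3871, a = 1.1760

a = (v'−v)/dt = (0.058800)/0.05 = 1.1760
Δθ = θ'−θ = -0.029556;  (v·dt/L) = 2.9000·0.05/2.0 = 0.072500
tan δ = Δθ·L/(v·dt) = -0.407669  →  δ = -0.3871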